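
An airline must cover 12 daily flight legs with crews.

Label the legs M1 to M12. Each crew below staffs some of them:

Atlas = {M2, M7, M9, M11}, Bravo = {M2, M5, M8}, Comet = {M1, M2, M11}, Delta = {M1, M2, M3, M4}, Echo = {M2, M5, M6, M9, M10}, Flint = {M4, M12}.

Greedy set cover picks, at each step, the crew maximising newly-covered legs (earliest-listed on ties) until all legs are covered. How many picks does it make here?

5

Greedy: pick Echo (covers 5 new) → pick Delta (covers 3 new) → pick Atlas (covers 2 new) → pick Bravo (covers 1 new) → pick Flint (covers 1 new). Total picks: 5.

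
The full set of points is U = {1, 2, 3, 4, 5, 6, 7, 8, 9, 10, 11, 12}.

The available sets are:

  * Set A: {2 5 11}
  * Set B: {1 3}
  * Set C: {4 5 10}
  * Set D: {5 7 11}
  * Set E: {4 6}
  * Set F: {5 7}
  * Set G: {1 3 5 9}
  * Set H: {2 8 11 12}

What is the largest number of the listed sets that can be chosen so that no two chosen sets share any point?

4

B, E, F, H are pairwise disjoint (B={1,3}; E={4,6}; F={5,7}; H={2,8,11,12}).
Every remaining set overlaps one of these, and no 5 of the listed sets are pairwise disjoint, so 4 is the maximum.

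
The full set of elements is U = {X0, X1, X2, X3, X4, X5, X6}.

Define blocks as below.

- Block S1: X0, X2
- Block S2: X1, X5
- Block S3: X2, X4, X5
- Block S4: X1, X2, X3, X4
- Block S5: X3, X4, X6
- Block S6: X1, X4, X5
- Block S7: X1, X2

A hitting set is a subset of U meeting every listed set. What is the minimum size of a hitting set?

3

Take H = {X1, X2, X6}. Each listed block contains at least one of these, so H is a hitting set of size 3.
The blocks S1, S2, S5 are pairwise disjoint, so any hitting set needs a separate element for each — at least 3. Hence 3 is optimal.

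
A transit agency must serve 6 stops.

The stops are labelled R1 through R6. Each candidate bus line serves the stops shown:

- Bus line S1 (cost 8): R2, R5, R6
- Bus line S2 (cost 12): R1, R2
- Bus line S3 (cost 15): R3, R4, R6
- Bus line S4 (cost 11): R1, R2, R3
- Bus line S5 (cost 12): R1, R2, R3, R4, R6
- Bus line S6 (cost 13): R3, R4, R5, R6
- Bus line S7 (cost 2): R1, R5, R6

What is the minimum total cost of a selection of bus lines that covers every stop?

14

S5, S7 together cover every stop (S5 ∪ S7 = {R1, R2, R3, R4, R5, R6}); total cost 12 + 2 = 14.
No covering selection has total cost below 14.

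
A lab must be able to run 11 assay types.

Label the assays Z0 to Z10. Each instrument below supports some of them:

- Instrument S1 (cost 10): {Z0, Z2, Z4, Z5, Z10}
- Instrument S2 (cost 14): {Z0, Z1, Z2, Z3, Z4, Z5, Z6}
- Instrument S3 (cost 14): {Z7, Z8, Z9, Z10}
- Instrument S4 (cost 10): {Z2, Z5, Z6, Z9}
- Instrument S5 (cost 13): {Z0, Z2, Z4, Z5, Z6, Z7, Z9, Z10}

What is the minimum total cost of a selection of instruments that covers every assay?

28

S2, S3 together cover every assay (S2 ∪ S3 = {Z0, Z1, Z2, Z3, Z4, Z5, Z6, Z7, Z8, Z9, Z10}); total cost 14 + 14 = 28.
The greedy pick S5, S2, S3 costs 41; no covering selection beats 28.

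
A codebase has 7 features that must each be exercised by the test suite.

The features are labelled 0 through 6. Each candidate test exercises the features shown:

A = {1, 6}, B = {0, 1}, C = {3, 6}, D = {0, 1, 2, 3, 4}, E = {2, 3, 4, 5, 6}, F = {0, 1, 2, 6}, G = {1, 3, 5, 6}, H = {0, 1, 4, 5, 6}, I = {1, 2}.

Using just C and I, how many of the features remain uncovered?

Union of C, I = {1, 2, 3, 6}.
Not covered: 0, 4, 5 — 3 features.

3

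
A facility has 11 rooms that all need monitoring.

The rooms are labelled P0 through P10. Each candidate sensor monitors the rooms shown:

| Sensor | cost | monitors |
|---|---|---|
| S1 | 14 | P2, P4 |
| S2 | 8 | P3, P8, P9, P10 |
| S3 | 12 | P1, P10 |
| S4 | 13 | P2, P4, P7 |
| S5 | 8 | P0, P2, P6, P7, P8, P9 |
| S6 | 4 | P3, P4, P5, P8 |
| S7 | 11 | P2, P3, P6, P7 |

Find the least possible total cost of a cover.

S3, S5, S6 together cover every room (S3 ∪ S5 ∪ S6 = {P0, P1, P2, P3, P4, P5, P6, P7, P8, P9, P10}); total cost 12 + 8 + 4 = 24.
No covering selection has total cost below 24.

24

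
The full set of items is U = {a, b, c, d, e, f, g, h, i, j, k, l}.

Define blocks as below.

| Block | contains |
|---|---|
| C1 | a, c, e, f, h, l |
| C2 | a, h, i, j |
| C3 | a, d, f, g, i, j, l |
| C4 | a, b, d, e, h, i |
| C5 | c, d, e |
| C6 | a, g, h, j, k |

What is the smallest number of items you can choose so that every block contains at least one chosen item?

The 2 items {a, c} hit every block.
The blocks C5, C6 are pairwise disjoint, so any hitting set needs a separate item for each — at least 2. Hence 2 is optimal.

2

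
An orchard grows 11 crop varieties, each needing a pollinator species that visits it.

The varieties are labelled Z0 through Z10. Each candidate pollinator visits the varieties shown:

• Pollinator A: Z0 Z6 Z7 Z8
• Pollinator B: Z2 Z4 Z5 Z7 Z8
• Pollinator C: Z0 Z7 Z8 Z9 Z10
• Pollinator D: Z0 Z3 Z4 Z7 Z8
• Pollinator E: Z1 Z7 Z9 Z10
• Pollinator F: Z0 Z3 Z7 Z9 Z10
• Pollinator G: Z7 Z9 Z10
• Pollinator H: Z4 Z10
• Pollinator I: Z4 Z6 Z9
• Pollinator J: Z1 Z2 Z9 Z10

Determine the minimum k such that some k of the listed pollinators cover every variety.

B and E and F and I together: B ∪ E ∪ F ∪ I = {Z0, Z1, Z2, Z3, Z4, Z5, Z6, Z7, Z8, Z9, Z10} — every variety is covered.
No 3 of the 10 pollinators cover everything (all 120 combinations miss at least one variety), so 4 is optimal.

4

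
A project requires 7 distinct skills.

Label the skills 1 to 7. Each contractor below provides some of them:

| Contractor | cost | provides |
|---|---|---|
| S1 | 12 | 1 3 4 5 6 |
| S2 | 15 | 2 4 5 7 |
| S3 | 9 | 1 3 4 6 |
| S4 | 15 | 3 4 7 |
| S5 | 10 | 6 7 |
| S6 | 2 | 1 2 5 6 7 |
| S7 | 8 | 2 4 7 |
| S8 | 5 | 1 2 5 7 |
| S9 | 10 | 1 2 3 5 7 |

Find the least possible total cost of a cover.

11

S3, S6 together cover every skill (S3 ∪ S6 = {1, 2, 3, 4, 5, 6, 7}); total cost 9 + 2 = 11.
No covering selection has total cost below 11.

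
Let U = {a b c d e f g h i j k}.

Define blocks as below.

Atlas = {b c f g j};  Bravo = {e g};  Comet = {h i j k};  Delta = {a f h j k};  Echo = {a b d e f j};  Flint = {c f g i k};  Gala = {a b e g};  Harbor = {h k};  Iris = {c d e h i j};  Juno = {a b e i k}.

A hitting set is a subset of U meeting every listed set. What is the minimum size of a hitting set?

3

Take T = {g, j, k}. Each listed block contains at least one of these, so T is a hitting set of size 3.
No choice of 2 elements meets every block, so 3 is the minimum.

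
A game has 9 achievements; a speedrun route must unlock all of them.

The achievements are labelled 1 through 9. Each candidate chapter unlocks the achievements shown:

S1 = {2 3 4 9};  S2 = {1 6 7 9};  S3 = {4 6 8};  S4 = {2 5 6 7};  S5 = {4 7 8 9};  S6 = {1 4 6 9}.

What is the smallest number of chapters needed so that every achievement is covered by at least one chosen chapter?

4

Take {S1, S2, S4, S5}. Their union is {1, 2, 3, 4, 5, 6, 7, 8, 9}, which is all 9 achievements.
No 3 of the 6 chapters cover everything (all 20 combinations miss at least one achievement), so 4 is optimal.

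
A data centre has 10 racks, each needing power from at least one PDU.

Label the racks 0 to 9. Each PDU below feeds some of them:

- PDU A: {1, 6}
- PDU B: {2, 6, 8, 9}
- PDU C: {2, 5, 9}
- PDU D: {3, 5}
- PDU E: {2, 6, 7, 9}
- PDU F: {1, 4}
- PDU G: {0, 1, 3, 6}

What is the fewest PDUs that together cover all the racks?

5

B and D and E and F and G together: B ∪ D ∪ E ∪ F ∪ G = {0, 1, 2, 3, 4, 5, 6, 7, 8, 9} — every rack is covered.
No 4 of the 7 PDUs cover everything (all 35 combinations miss at least one rack), so 5 is optimal.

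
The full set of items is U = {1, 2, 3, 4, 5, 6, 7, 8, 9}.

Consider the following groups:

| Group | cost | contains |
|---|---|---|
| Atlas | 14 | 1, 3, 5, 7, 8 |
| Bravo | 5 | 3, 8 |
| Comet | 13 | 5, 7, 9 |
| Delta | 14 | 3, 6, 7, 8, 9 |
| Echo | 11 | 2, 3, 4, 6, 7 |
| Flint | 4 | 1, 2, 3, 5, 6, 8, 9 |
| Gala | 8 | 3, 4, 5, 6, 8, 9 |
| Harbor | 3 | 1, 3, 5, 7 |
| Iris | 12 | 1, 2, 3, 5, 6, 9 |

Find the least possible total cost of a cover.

15

Echo, Flint together cover every item (Echo ∪ Flint = {1, 2, 3, 4, 5, 6, 7, 8, 9}); total cost 11 + 4 = 15.
No covering selection has total cost below 15.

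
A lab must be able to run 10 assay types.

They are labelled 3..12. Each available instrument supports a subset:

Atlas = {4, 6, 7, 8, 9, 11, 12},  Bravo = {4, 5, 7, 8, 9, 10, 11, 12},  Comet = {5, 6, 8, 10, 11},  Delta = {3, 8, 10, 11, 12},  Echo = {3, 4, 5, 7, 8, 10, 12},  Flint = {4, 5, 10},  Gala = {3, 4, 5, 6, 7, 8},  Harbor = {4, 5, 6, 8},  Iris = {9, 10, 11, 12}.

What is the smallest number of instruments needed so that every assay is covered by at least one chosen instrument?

Gala and Iris together: Gala ∪ Iris = {3, 4, 5, 6, 7, 8, 9, 10, 11, 12} — every assay is covered.
No single instrument has all 10 assays (the largest, Bravo, has 8), so 2 is optimal.

2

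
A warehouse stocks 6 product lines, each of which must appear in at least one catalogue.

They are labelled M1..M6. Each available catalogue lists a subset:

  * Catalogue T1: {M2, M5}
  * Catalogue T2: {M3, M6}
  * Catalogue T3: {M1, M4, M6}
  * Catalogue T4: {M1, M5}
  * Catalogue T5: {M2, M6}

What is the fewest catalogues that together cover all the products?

T1 and T2 and T3 together: T1 ∪ T2 ∪ T3 = {M1, M2, M3, M4, M5, M6} — every product is covered.
Only T2 contains M3, so T2 is forced; the remaining 4 products need at least 2 more catalogues (each remaining catalogue adds at most 2) — so at least 3 catalogues are needed, and 3 is optimal.

3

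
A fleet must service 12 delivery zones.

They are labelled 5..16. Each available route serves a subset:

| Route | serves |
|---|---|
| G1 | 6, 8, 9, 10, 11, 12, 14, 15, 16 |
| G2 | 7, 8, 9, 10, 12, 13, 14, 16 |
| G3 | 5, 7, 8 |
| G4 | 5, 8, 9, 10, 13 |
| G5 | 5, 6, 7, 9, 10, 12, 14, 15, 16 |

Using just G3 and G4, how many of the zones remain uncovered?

Union of G3, G4 = {5, 7, 8, 9, 10, 13}.
Not covered: 6, 11, 12, 14, 15, 16 — 6 zones.

6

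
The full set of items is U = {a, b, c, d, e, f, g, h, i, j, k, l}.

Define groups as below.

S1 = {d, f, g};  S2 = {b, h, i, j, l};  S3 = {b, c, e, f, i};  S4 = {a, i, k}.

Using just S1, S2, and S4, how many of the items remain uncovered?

Union of S1, S2, S4 = {a, b, d, f, g, h, i, j, k, l}.
Not covered: c, e — 2 items.

2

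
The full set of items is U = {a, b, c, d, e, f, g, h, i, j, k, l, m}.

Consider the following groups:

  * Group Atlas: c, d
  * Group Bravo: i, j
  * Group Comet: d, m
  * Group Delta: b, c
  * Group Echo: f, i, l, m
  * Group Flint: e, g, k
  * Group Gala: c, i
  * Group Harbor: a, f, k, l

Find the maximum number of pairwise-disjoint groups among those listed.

Bravo, Comet, Delta, Flint are pairwise disjoint (Bravo={i,j}; Comet={d,m}; Delta={b,c}; Flint={e,g,k}).
Every remaining group overlaps one of these, and no 5 of the listed groups are pairwise disjoint, so 4 is the maximum.

4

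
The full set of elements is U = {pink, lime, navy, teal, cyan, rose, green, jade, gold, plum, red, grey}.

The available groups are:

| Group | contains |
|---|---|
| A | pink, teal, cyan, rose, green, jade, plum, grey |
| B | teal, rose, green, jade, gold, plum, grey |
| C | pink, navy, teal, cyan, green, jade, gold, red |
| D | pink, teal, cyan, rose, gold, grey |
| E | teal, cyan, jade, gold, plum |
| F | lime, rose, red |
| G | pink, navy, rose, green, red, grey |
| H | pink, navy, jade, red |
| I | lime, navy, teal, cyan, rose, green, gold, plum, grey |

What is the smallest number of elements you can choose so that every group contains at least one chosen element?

2

T = {teal, red} meets every group (each contains at least one member of T), and |T| = 2.
The groups E, G are pairwise disjoint, so any hitting set needs a separate element for each — at least 2. Hence 2 is optimal.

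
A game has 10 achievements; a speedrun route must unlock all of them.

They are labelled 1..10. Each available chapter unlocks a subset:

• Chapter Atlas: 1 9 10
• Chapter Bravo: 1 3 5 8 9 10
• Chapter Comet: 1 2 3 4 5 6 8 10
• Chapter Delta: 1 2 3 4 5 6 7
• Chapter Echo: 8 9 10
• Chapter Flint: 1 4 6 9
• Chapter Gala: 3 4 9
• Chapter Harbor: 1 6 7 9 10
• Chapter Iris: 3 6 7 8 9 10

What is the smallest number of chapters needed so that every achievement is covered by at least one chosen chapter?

Comet and Harbor together: Comet ∪ Harbor = {1, 2, 3, 4, 5, 6, 7, 8, 9, 10} — every achievement is covered.
No single chapter has all 10 achievements (the largest, Comet, has 8), so 2 is optimal.

2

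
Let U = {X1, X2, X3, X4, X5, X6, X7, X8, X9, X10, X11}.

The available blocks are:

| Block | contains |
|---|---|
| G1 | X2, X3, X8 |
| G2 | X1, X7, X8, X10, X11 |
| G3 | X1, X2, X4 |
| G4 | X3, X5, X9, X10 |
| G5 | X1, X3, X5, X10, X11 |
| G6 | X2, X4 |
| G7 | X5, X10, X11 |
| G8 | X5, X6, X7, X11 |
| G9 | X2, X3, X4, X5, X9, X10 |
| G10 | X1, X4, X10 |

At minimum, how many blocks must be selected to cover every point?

3

Take {G2, G8, G9}. Their union is {X1, X2, X3, X4, X5, X6, X7, X8, X9, X10, X11}, which is all 11 points.
Only G8 contains X6, so G8 is forced; the remaining 7 points need at least 2 more blocks (each remaining block adds at most 5) — so at least 3 blocks are needed, and 3 is optimal.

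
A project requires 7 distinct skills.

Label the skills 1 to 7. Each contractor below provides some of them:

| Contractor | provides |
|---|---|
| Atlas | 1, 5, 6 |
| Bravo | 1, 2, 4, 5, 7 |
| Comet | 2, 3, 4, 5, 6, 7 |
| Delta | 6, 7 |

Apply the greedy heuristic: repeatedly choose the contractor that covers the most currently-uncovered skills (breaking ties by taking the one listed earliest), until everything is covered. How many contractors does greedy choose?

2

Greedy: pick Comet (covers 6 new) → pick Atlas (covers 1 new). Total picks: 2.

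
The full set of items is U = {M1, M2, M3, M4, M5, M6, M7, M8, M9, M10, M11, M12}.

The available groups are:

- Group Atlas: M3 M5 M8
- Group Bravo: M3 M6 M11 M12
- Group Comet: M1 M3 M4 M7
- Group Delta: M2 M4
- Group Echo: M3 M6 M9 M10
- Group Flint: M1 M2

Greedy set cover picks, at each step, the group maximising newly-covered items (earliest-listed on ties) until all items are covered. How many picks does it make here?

5

Greedy: pick Bravo (covers 4 new) → pick Comet (covers 3 new) → pick Atlas (covers 2 new) → pick Echo (covers 2 new) → pick Delta (covers 1 new). Total picks: 5.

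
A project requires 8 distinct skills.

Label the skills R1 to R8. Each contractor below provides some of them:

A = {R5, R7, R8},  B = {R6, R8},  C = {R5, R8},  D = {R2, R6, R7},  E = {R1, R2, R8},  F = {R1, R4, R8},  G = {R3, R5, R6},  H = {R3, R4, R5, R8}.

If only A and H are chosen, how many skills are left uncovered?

Union of A, H = {R3, R4, R5, R7, R8}.
Not covered: R1, R2, R6 — 3 skills.

3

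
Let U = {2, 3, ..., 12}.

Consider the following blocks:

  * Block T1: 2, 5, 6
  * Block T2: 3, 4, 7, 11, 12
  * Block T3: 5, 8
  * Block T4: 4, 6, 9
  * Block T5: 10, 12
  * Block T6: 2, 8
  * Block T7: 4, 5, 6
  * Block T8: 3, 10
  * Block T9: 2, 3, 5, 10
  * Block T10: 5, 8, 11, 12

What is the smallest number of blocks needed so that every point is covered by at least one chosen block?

4

Take {T2, T4, T9, T10}. Their union is {2, 3, 4, 5, 6, 7, 8, 9, 10, 11, 12}, which is all 11 points.
No 3 of the 10 blocks cover everything (all 120 combinations miss at least one point), so 4 is optimal.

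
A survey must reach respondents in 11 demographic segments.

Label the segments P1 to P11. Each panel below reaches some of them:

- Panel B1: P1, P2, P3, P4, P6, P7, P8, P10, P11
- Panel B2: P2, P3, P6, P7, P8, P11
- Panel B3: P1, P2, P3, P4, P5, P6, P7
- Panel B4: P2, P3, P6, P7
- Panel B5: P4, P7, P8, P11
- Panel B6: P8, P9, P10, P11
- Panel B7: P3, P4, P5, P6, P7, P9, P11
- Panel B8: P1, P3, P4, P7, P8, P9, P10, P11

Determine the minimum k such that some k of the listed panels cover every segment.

2

B3 and B8 together: B3 ∪ B8 = {P1, P2, P3, P4, P5, P6, P7, P8, P9, P10, P11} — every segment is covered.
No single panel has all 11 segments (the largest, B1, has 9), so 2 is optimal.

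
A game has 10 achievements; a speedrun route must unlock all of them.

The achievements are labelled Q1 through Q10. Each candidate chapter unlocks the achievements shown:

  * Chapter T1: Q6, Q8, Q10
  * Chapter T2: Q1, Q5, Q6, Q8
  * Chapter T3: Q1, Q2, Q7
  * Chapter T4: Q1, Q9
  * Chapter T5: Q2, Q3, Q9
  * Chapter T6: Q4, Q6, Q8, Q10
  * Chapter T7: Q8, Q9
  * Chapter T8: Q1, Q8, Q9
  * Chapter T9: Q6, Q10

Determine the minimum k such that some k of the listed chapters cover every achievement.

4

Take {T2, T3, T5, T6}. Their union is {Q1, Q2, Q3, Q4, Q5, Q6, Q7, Q8, Q9, Q10}, which is all 10 achievements.
No 3 of the 9 chapters cover everything (all 84 combinations miss at least one achievement), so 4 is optimal.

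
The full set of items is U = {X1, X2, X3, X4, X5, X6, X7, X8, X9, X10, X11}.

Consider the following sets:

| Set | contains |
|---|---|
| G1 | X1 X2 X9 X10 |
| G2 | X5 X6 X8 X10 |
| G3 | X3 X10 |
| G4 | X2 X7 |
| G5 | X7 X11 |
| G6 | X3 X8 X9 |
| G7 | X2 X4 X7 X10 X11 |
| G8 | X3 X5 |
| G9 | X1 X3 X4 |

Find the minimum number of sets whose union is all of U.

4

G1, G2, G5, and G9 cover everything between them: the union {X1, X2, X3, X4, X5, X6, X7, X8, X9, X10, X11} is all of U.
No 3 of the 9 sets cover everything (all 84 combinations miss at least one item), so 4 is optimal.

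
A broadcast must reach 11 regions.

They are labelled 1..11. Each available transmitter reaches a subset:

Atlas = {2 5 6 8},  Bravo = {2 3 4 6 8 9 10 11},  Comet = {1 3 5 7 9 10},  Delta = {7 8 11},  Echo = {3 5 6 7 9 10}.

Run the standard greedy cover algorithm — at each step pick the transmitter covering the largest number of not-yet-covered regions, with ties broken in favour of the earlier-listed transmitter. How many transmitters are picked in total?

Greedy: pick Bravo (covers 8 new) → pick Comet (covers 3 new). Total picks: 2.

2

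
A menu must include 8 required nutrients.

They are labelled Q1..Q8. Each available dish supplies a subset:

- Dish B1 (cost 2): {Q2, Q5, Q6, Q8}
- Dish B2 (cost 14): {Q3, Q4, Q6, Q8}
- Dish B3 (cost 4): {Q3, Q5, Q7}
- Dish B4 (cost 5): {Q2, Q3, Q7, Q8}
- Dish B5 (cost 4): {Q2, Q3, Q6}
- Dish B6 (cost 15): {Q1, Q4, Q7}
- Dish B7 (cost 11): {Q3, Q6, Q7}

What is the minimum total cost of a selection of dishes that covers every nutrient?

B1, B5, B6 together cover every nutrient (B1 ∪ B5 ∪ B6 = {Q1, Q2, Q3, Q4, Q5, Q6, Q7, Q8}); total cost 2 + 4 + 15 = 21.
No covering selection has total cost below 21.

21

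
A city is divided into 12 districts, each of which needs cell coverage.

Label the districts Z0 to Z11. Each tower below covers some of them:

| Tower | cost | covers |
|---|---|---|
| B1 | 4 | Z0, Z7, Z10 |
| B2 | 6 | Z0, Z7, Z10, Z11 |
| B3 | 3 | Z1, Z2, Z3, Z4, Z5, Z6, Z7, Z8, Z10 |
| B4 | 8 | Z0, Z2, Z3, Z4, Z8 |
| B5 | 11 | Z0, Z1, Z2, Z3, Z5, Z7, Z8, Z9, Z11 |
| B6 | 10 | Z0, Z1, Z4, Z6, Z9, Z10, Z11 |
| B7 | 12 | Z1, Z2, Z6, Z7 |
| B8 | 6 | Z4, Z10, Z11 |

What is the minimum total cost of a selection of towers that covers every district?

B3, B6 together cover every district (B3 ∪ B6 = {Z0, Z1, Z2, Z3, Z4, Z5, Z6, Z7, Z8, Z9, Z10, Z11}); total cost 3 + 10 = 13.
The greedy pick B3, B2, B6 costs 19; no covering selection beats 13.

13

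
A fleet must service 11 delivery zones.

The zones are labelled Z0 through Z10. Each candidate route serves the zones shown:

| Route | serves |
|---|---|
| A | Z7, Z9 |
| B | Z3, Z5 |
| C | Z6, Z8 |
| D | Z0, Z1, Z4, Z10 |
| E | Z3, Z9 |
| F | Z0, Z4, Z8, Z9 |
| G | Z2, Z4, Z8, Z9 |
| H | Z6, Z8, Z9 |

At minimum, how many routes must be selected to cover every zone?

5

Take {A, B, D, G, H}. Their union is {Z0, Z1, Z2, Z3, Z4, Z5, Z6, Z7, Z8, Z9, Z10}, which is all 11 zones.
No 4 of the 8 routes cover everything (all 70 combinations miss at least one zone), so 5 is optimal.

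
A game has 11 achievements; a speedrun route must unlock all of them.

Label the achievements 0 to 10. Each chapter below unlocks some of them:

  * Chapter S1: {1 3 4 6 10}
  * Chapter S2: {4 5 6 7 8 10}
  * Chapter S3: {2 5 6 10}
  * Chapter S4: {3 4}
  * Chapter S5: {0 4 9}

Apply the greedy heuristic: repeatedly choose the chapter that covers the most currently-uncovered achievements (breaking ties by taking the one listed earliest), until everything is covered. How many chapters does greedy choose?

4

Greedy: pick S2 (covers 6 new) → pick S1 (covers 2 new) → pick S5 (covers 2 new) → pick S3 (covers 1 new). Total picks: 4.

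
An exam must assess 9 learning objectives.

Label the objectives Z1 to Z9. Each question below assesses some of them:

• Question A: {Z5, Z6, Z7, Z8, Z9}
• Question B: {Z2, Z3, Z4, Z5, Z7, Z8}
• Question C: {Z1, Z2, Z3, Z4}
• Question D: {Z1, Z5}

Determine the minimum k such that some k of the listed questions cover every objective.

A and C together: A ∪ C = {Z1, Z2, Z3, Z4, Z5, Z6, Z7, Z8, Z9} — every objective is covered.
No single question has all 9 objectives (the largest, B, has 6), so 2 is optimal.

2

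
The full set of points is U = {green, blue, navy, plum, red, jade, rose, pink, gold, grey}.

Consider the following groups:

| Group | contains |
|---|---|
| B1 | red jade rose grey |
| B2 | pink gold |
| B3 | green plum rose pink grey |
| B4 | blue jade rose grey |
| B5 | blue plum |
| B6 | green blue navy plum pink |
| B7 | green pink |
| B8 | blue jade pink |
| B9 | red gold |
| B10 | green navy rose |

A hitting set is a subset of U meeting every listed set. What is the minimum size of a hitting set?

4

The 4 points {blue, red, rose, pink} hit every group.
No choice of 3 points meets every group, so 4 is the minimum.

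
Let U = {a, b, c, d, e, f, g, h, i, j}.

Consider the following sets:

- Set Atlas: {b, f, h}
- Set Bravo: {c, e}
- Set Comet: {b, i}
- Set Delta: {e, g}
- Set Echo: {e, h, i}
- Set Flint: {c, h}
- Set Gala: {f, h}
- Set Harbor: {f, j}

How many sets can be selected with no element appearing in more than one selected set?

Comet, Delta, Flint, Harbor are pairwise disjoint (Comet={b,i}; Delta={e,g}; Flint={c,h}; Harbor={f,j}).
Every remaining set overlaps one of these, and no 5 of the listed sets are pairwise disjoint, so 4 is the maximum.

4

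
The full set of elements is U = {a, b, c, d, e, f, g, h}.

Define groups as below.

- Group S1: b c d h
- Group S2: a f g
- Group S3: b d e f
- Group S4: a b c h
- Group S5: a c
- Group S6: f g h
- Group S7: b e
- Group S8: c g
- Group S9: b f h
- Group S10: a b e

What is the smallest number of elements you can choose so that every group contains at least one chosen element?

3

The 3 elements {a, b, g} hit every group.
The groups S5, S6, S7 are pairwise disjoint, so any hitting set needs a separate element for each — at least 3. Hence 3 is optimal.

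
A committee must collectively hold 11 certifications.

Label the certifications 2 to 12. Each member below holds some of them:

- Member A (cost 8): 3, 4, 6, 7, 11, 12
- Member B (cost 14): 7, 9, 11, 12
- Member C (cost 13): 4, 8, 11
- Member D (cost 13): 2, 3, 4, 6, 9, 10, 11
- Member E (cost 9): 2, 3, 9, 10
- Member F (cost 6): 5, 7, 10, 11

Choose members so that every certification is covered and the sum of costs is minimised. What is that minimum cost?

A, C, E, F together cover every certification (A ∪ C ∪ E ∪ F = {2, 3, 4, 5, 6, 7, 8, 9, 10, 11, 12}); total cost 8 + 13 + 9 + 6 = 36.
No covering selection has total cost below 36.

36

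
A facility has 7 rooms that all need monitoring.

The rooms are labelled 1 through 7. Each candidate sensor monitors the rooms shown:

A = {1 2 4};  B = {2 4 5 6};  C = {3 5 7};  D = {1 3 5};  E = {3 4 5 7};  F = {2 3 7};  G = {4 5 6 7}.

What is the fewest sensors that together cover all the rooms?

3

A and D and G together: A ∪ D ∪ G = {1, 2, 3, 4, 5, 6, 7} — every room is covered.
No 2 of the 7 sensors cover everything (all 21 combinations miss at least one room), so 3 is optimal.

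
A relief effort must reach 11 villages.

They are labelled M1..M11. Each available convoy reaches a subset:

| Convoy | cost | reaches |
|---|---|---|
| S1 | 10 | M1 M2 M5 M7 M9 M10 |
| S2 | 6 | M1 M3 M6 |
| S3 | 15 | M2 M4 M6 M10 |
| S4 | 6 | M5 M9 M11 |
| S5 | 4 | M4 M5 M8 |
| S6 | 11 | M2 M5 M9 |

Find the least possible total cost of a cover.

26

S1, S2, S4, S5 together cover every village (S1 ∪ S2 ∪ S4 ∪ S5 = {M1, M2, M3, M4, M5, M6, M7, M8, M9, M10, M11}); total cost 10 + 6 + 6 + 4 = 26.
No covering selection has total cost below 26.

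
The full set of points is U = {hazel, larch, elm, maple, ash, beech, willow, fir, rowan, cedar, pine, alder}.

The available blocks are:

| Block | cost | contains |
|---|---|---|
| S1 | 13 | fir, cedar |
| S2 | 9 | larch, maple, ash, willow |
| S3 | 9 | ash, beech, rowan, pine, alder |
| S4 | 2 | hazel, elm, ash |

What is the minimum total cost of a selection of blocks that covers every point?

33

S1, S2, S3, S4 together cover every point (S1 ∪ S2 ∪ S3 ∪ S4 = {hazel, larch, elm, maple, ash, beech, willow, fir, rowan, cedar, pine, alder}); total cost 13 + 9 + 9 + 2 = 33.
No covering selection has total cost below 33.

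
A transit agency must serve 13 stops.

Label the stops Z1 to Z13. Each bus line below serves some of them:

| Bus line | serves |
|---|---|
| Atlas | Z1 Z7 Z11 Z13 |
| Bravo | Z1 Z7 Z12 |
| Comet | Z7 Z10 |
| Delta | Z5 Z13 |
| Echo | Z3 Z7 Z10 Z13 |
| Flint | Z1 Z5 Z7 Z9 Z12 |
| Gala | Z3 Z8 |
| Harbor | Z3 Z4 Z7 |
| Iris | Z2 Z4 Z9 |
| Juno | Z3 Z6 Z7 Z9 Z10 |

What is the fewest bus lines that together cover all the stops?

Atlas and Flint and Gala and Iris and Juno together: Atlas ∪ Flint ∪ Gala ∪ Iris ∪ Juno = {Z1, Z2, Z3, Z4, Z5, Z6, Z7, Z8, Z9, Z10, Z11, Z12, Z13} — every stop is covered.
No 4 of the 10 bus lines cover everything (all 210 combinations miss at least one stop), so 5 is optimal.

5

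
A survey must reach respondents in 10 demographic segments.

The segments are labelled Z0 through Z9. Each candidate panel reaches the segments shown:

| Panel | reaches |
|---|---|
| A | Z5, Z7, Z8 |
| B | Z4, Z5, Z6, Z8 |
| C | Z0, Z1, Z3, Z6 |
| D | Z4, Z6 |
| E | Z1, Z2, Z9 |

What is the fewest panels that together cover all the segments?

A and B and C and E together: A ∪ B ∪ C ∪ E = {Z0, Z1, Z2, Z3, Z4, Z5, Z6, Z7, Z8, Z9} — every segment is covered.
No 3 of the 5 panels cover everything (all 10 combinations miss at least one segment), so 4 is optimal.

4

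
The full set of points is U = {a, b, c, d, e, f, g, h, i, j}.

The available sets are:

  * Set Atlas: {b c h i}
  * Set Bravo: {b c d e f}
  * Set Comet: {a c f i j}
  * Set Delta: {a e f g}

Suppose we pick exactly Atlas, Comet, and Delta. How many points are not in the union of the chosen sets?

Union of Atlas, Comet, Delta = {a, b, c, e, f, g, h, i, j}.
Not covered: d — 1 point.

1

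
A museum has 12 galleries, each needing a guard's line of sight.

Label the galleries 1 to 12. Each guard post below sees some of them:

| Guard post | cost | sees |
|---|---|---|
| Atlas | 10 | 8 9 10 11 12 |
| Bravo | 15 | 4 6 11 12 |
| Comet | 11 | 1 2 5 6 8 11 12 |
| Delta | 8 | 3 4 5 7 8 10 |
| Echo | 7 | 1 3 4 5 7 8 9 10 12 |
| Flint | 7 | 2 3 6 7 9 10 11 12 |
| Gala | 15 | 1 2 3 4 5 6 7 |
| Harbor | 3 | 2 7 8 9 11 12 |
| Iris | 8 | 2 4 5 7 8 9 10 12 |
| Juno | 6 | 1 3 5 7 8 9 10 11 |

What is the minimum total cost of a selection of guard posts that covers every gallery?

Echo, Flint together cover every gallery (Echo ∪ Flint = {1, 2, 3, 4, 5, 6, 7, 8, 9, 10, 11, 12}); total cost 7 + 7 = 14.
The greedy pick Harbor, Echo, Flint costs 17; no covering selection beats 14.

14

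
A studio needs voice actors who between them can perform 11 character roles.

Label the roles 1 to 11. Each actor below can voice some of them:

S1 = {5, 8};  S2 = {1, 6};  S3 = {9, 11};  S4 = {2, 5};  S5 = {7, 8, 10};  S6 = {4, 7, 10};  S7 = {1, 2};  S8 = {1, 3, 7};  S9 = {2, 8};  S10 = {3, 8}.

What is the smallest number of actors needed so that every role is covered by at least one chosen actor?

5

S2 and S3 and S4 and S6 and S10 together: S2 ∪ S3 ∪ S4 ∪ S6 ∪ S10 = {1, 2, 3, 4, 5, 6, 7, 8, 9, 10, 11} — every role is covered.
Only S6 contains 4, so S6 is forced; the remaining 8 roles need at least 4 more actors (each remaining actor adds at most 2) — so at least 5 actors are needed, and 5 is optimal.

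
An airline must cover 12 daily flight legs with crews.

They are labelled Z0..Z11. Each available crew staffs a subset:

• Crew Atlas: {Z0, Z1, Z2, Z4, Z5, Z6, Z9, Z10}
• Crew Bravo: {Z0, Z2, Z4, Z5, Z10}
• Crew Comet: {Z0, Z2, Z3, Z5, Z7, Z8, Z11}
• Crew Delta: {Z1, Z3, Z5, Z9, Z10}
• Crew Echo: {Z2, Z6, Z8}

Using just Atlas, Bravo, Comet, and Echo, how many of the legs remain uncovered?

Union of Atlas, Bravo, Comet, Echo = {Z0, Z1, Z2, Z3, Z4, Z5, Z6, Z7, Z8, Z9, Z10, Z11} — that's every leg, so 0 are uncovered.

0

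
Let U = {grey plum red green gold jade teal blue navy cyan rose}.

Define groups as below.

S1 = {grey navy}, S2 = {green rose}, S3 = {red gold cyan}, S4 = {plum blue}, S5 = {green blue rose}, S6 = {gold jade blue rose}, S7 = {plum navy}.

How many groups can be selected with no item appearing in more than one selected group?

S1, S2, S3, S4 are pairwise disjoint (S1={grey,navy}; S2={green,rose}; S3={red,gold,cyan}; S4={plum,blue}).
Every remaining group overlaps one of these, and no 5 of the listed groups are pairwise disjoint, so 4 is the maximum.

4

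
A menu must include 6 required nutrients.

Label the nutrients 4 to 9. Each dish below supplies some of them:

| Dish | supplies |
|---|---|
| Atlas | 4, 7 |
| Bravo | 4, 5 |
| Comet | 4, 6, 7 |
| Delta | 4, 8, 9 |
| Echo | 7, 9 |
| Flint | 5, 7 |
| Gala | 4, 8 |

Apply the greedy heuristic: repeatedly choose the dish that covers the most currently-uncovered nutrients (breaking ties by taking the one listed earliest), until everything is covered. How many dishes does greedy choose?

Greedy: pick Comet (covers 3 new) → pick Delta (covers 2 new) → pick Bravo (covers 1 new). Total picks: 3.

3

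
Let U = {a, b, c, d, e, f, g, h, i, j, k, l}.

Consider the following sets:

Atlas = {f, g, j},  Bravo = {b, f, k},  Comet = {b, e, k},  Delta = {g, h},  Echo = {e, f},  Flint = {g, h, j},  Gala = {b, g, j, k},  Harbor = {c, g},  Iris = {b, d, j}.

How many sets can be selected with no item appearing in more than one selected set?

3

Echo, Harbor, Iris are pairwise disjoint (Echo={e,f}; Harbor={c,g}; Iris={b,d,j}).
Every remaining set overlaps one of these, and no 4 of the listed sets are pairwise disjoint, so 3 is the maximum.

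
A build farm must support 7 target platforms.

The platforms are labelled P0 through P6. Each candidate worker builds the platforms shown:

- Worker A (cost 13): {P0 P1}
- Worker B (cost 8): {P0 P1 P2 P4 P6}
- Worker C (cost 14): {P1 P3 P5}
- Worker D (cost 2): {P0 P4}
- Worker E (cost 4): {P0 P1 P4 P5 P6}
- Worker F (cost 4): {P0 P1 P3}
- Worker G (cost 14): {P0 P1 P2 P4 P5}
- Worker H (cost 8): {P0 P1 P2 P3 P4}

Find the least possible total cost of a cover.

E, H together cover every platform (E ∪ H = {P0, P1, P2, P3, P4, P5, P6}); total cost 4 + 8 = 12.
The greedy pick E, F, B costs 16; no covering selection beats 12.

12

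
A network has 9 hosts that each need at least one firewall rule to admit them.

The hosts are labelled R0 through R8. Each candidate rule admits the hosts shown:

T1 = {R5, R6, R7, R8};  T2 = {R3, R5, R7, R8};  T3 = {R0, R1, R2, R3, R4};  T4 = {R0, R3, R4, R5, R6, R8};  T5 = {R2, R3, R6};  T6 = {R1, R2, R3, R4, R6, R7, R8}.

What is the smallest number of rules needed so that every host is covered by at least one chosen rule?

T4 and T6 together: T4 ∪ T6 = {R0, R1, R2, R3, R4, R5, R6, R7, R8} — every host is covered.
No single rule has all 9 hosts (the largest, T6, has 7), so 2 is optimal.

2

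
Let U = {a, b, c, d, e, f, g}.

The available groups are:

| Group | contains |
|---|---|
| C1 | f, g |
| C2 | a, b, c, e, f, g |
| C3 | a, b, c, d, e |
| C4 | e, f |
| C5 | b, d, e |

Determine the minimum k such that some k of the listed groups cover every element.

C1 and C3 together: C1 ∪ C3 = {a, b, c, d, e, f, g} — every element is covered.
No single group has all 7 elements (the largest, C2, has 6), so 2 is optimal.

2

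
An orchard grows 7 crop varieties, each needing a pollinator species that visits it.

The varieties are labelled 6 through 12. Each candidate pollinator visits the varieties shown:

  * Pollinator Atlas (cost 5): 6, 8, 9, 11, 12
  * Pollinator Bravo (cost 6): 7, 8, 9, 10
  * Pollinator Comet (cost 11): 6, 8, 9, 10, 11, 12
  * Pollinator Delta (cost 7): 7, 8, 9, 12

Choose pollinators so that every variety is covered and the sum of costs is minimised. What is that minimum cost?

11

Atlas, Bravo together cover every variety (Atlas ∪ Bravo = {6, 7, 8, 9, 10, 11, 12}); total cost 5 + 6 = 11.
No covering selection has total cost below 11.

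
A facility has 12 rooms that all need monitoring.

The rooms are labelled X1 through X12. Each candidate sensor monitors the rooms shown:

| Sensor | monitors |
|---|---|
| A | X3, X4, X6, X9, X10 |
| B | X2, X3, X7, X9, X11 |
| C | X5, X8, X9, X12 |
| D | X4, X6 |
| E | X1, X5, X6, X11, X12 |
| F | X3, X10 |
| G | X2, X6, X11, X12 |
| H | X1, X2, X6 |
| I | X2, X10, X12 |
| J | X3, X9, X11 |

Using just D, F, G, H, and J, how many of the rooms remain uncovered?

3

Union of D, F, G, H, J = {X1, X2, X3, X4, X6, X9, X10, X11, X12}.
Not covered: X5, X7, X8 — 3 rooms.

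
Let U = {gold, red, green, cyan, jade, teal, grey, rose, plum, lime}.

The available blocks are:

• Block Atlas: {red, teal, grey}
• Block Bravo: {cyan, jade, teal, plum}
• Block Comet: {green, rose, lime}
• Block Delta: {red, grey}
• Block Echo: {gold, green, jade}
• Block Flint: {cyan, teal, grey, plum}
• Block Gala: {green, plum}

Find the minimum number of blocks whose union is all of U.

Take {Atlas, Bravo, Comet, Echo}. Their union is {gold, red, green, cyan, jade, teal, grey, rose, plum, lime}, which is all 10 items.
No 3 of the 7 blocks cover everything (all 35 combinations miss at least one item), so 4 is optimal.

4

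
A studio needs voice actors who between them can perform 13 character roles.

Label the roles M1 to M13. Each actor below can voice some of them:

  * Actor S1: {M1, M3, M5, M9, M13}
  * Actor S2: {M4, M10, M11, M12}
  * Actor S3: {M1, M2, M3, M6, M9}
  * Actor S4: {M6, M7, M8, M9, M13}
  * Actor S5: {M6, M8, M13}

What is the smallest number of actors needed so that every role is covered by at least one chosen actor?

4

Take {S1, S2, S3, S4}. Their union is {M1, M2, M3, M4, M5, M6, M7, M8, M9, M10, M11, M12, M13}, which is all 13 roles.
No 3 of the 5 actors cover everything (all 10 combinations miss at least one role), so 4 is optimal.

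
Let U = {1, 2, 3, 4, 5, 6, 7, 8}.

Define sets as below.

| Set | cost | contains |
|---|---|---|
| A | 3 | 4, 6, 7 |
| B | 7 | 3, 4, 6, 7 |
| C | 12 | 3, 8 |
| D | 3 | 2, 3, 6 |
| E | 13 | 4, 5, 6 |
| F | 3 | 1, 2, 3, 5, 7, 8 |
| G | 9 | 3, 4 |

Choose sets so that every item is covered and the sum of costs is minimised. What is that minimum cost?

A, F together cover every item (A ∪ F = {1, 2, 3, 4, 5, 6, 7, 8}); total cost 3 + 3 = 6.
No covering selection has total cost below 6.

6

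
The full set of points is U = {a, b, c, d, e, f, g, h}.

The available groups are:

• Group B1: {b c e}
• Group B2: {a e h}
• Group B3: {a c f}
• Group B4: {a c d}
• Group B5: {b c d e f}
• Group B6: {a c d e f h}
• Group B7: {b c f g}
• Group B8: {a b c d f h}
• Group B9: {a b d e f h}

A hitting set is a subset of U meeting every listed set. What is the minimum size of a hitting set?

2

T = {a, b} meets every group (each contains at least one member of T), and |T| = 2.
The groups B2, B7 are pairwise disjoint, so any hitting set needs a separate point for each — at least 2. Hence 2 is optimal.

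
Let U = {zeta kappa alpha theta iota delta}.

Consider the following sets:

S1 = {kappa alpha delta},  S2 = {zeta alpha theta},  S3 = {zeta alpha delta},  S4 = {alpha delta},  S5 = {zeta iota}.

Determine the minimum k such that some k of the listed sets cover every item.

Take {S1, S2, S5}. Their union is {zeta, kappa, alpha, theta, iota, delta}, which is all 6 items.
Only S1 contains kappa, so S1 is forced; the remaining 3 items need at least 2 more sets (each remaining set adds at most 2) — so at least 3 sets are needed, and 3 is optimal.

3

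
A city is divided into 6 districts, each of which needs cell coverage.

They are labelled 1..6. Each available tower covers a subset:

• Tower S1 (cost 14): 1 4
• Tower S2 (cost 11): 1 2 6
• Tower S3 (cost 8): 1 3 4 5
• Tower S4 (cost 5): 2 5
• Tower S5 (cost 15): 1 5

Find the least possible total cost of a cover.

19

S2, S3 together cover every district (S2 ∪ S3 = {1, 2, 3, 4, 5, 6}); total cost 11 + 8 = 19.
The greedy pick S3, S4, S2 costs 24; no covering selection beats 19.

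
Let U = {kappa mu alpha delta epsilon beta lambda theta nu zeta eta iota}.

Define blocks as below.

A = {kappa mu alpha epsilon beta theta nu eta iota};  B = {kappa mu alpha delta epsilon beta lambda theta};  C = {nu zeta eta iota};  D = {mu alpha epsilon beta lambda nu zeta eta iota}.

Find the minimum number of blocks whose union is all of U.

2

B and D together: B ∪ D = {kappa, mu, alpha, delta, epsilon, beta, lambda, theta, nu, zeta, eta, iota} — every point is covered.
No single block has all 12 points (the largest, A, has 9), so 2 is optimal.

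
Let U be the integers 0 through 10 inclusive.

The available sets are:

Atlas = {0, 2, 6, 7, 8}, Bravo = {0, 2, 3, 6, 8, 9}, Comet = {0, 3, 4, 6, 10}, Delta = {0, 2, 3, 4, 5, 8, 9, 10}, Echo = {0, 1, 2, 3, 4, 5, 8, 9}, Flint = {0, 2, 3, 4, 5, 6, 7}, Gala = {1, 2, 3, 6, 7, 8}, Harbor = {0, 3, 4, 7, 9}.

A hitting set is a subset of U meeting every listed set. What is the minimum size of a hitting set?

2

The 2 items {2, 3} hit every set.
No single item lies in every set, so at least 2 are needed and 2 is optimal.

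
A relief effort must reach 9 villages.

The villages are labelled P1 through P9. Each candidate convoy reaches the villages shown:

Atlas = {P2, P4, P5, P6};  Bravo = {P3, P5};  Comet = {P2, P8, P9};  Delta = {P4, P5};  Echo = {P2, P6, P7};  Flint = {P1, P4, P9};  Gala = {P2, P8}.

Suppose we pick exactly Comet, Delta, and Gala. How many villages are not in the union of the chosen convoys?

Union of Comet, Delta, Gala = {P2, P4, P5, P8, P9}.
Not covered: P1, P3, P6, P7 — 4 villages.

4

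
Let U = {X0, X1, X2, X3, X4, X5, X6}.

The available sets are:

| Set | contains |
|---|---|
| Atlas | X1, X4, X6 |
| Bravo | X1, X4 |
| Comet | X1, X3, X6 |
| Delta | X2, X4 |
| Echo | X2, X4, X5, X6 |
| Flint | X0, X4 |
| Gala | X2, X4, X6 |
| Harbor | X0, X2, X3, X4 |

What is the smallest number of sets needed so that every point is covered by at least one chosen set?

3

Take {Comet, Echo, Harbor}. Their union is {X0, X1, X2, X3, X4, X5, X6}, which is all 7 points.
Only Echo contains X5, so Echo is forced; the remaining 3 points need at least 2 more sets (each remaining set adds at most 2) — so at least 3 sets are needed, and 3 is optimal.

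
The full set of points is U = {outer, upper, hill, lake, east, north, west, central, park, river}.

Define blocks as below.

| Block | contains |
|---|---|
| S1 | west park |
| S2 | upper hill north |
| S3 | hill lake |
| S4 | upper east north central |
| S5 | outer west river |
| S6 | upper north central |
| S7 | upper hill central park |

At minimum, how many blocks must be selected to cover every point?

S1 and S3 and S4 and S5 together: S1 ∪ S3 ∪ S4 ∪ S5 = {outer, upper, hill, lake, east, north, west, central, park, river} — every point is covered.
No 3 of the 7 blocks cover everything (all 35 combinations miss at least one point), so 4 is optimal.

4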